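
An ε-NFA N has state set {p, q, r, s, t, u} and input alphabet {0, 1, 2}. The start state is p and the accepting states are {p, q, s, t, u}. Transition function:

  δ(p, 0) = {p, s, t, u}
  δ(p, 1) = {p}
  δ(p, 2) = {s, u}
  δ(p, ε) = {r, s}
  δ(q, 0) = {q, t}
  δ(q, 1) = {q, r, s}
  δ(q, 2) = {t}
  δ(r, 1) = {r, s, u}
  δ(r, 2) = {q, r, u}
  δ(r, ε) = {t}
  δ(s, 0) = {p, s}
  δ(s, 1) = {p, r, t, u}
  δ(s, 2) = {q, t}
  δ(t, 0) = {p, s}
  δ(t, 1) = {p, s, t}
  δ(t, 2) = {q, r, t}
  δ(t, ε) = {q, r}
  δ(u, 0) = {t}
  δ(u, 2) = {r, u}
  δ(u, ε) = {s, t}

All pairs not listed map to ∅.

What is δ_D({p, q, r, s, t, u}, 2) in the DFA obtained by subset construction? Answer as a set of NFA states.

{q, r, s, t, u}

δ(p,2) = {s, u}; δ(q,2) = {t}; δ(r,2) = {q, r, u}; δ(s,2) = {q, t}; δ(t,2) = {q, r, t}; δ(u,2) = {r, u}.
Union: {q, r, s, t, u}.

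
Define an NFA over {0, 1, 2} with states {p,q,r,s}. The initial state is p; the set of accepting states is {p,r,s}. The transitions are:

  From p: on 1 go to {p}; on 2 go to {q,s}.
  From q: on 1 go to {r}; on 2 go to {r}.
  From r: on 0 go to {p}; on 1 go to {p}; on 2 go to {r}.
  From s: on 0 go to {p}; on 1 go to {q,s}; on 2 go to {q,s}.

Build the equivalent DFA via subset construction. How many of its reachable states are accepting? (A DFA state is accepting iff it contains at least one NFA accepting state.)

Start state of the DFA: {p}.
{p} --0--> ∅  [new]
{p} --1--> {p}  [seen]
{p} --2--> {q,s}  [new]
∅ --0--> ∅  [seen]
∅ --1--> ∅  [seen]
∅ --2--> ∅  [seen]
{q,s} --0--> {p}  [seen]
{q,s} --1--> {q,r,s}  [new]
{q,s} --2--> {q,r,s}  [seen]
{q,r,s} --0--> {p}  [seen]
{q,r,s} --1--> {p,q,r,s}  [new]
{q,r,s} --2--> {q,r,s}  [seen]
{p,q,r,s} --0--> {p}  [seen]
{p,q,r,s} --1--> {p,q,r,s}  [seen]
{p,q,r,s} --2--> {q,r,s}  [seen]
Reachable DFA states: {p}, ∅, {q,s}, {q,r,s}, {p,q,r,s}.
Accepting DFA states (contain an NFA accepting state): {p}, {q,s}, {q,r,s}, {p,q,r,s}.

4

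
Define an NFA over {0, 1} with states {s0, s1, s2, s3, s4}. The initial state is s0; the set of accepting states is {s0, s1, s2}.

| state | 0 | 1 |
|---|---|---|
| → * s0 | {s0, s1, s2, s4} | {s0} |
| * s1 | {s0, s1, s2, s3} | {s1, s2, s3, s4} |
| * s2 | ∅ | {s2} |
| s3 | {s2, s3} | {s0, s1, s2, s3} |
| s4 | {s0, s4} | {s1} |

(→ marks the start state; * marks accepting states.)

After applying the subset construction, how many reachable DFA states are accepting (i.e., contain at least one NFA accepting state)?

Start state of the DFA: {s0}.
{s0} --0--> {s0, s1, s2, s4}  [new]
{s0} --1--> {s0}  [seen]
{s0, s1, s2, s4} --0--> {s0, s1, s2, s3, s4}  [new]
{s0, s1, s2, s4} --1--> {s0, s1, s2, s3, s4}  [seen]
{s0, s1, s2, s3, s4} --0--> {s0, s1, s2, s3, s4}  [seen]
{s0, s1, s2, s3, s4} --1--> {s0, s1, s2, s3, s4}  [seen]
Reachable DFA states: {s0}, {s0, s1, s2, s4}, {s0, s1, s2, s3, s4}.
Accepting DFA states (contain an NFA accepting state): {s0}, {s0, s1, s2, s4}, {s0, s1, s2, s3, s4}.

3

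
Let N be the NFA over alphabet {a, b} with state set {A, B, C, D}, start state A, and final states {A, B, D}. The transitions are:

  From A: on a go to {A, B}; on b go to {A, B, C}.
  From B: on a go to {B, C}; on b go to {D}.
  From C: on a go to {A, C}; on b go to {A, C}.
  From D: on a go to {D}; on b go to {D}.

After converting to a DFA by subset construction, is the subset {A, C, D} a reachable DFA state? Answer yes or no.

no

Start state of the DFA: {A}.
{A} --a--> {A, B}  [new]
{A} --b--> {A, B, C}  [new]
{A, B} --a--> {A, B, C}  [seen]
{A, B} --b--> {A, B, C, D}  [new]
{A, B, C} --a--> {A, B, C}  [seen]
{A, B, C} --b--> {A, B, C, D}  [seen]
{A, B, C, D} --a--> {A, B, C, D}  [seen]
{A, B, C, D} --b--> {A, B, C, D}  [seen]
Reachable DFA states: {A}, {A, B}, {A, B, C}, {A, B, C, D}.
{A, C, D} is not among them.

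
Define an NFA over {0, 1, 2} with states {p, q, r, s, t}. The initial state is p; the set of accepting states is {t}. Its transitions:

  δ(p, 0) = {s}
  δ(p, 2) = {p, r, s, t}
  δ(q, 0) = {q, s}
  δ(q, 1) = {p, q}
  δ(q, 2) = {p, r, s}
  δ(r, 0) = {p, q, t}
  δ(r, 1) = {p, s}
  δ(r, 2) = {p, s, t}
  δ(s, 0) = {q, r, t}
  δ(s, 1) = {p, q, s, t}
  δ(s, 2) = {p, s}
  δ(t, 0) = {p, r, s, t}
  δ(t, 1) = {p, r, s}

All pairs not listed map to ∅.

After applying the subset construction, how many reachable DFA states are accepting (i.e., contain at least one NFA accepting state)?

5

Start state of the DFA: {p}.
{p} --0--> {s}  [new]
{p} --1--> ∅  [new]
{p} --2--> {p, r, s, t}  [new]
{s} --0--> {q, r, t}  [new]
{s} --1--> {p, q, s, t}  [new]
{s} --2--> {p, s}  [new]
∅ --0--> ∅  [seen]
∅ --1--> ∅  [seen]
∅ --2--> ∅  [seen]
{p, r, s, t} --0--> {p, q, r, s, t}  [new]
{p, r, s, t} --1--> {p, q, r, s, t}  [seen]
{p, r, s, t} --2--> {p, r, s, t}  [seen]
{q, r, t} --0--> {p, q, r, s, t}  [seen]
{q, r, t} --1--> {p, q, r, s}  [new]
{q, r, t} --2--> {p, r, s, t}  [seen]
{p, q, s, t} --0--> {p, q, r, s, t}  [seen]
{p, q, s, t} --1--> {p, q, r, s, t}  [seen]
{p, q, s, t} --2--> {p, r, s, t}  [seen]
{p, s} --0--> {q, r, s, t}  [new]
{p, s} --1--> {p, q, s, t}  [seen]
{p, s} --2--> {p, r, s, t}  [seen]
{p, q, r, s, t} --0--> {p, q, r, s, t}  [seen]
{p, q, r, s, t} --1--> {p, q, r, s, t}  [seen]
{p, q, r, s, t} --2--> {p, r, s, t}  [seen]
{p, q, r, s} --0--> {p, q, r, s, t}  [seen]
{p, q, r, s} --1--> {p, q, s, t}  [seen]
{p, q, r, s} --2--> {p, r, s, t}  [seen]
{q, r, s, t} --0--> {p, q, r, s, t}  [seen]
{q, r, s, t} --1--> {p, q, r, s, t}  [seen]
{q, r, s, t} --2--> {p, r, s, t}  [seen]
Reachable DFA states: {p}, {s}, ∅, {p, r, s, t}, {q, r, t}, {p, q, s, t}, {p, s}, {p, q, r, s, t}, {p, q, r, s}, {q, r, s, t}.
Accepting DFA states (contain an NFA accepting state): {p, r, s, t}, {q, r, t}, {p, q, s, t}, {p, q, r, s, t}, {q, r, s, t}.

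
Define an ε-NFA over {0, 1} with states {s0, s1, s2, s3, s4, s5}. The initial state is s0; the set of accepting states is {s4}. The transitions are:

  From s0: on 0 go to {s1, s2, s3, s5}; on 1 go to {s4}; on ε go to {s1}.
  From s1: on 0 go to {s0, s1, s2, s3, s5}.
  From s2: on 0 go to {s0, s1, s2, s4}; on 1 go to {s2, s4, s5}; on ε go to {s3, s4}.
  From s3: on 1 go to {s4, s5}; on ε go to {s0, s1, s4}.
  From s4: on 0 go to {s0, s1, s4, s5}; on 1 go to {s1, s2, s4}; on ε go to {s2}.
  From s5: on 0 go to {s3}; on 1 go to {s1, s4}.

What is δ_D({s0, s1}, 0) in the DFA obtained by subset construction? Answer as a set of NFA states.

{s0, s1, s2, s3, s4, s5}

δ(s0,0) = {s1, s2, s3, s5}; δ(s1,0) = {s0, s1, s2, s3, s5}.
Union: {s0, s1, s2, s3, s5}.
ε-closure gives {s0, s1, s2, s3, s4, s5}.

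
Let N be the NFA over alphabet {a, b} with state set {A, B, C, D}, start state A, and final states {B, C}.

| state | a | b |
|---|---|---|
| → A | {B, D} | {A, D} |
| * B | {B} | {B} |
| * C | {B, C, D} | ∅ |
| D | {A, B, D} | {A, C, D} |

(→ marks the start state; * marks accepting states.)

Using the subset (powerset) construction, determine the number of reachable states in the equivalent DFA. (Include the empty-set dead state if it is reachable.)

6

Start state of the DFA: {A}.
{A} --a--> {B, D}  [new]
{A} --b--> {A, D}  [new]
{B, D} --a--> {A, B, D}  [new]
{B, D} --b--> {A, B, C, D}  [new]
{A, D} --a--> {A, B, D}  [seen]
{A, D} --b--> {A, C, D}  [new]
{A, B, D} --a--> {A, B, D}  [seen]
{A, B, D} --b--> {A, B, C, D}  [seen]
{A, B, C, D} --a--> {A, B, C, D}  [seen]
{A, B, C, D} --b--> {A, B, C, D}  [seen]
{A, C, D} --a--> {A, B, C, D}  [seen]
{A, C, D} --b--> {A, C, D}  [seen]
Reachable DFA states: {A}, {B, D}, {A, D}, {A, B, D}, {A, B, C, D}, {A, C, D}.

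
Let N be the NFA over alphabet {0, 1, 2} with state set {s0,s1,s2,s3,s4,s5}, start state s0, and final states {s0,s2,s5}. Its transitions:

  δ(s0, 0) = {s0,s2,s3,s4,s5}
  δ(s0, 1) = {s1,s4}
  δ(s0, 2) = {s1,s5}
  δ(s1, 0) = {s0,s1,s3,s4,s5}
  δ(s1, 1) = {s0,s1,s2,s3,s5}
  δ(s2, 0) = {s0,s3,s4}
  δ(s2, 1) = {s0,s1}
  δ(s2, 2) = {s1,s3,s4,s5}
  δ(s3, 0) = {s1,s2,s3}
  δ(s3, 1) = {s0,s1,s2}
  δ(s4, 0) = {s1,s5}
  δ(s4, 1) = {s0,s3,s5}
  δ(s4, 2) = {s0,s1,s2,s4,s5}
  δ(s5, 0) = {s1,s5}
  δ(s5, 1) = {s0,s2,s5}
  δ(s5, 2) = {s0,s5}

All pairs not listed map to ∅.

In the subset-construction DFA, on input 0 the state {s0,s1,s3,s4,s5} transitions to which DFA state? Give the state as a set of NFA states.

δ(s0,0) = {s0,s2,s3,s4,s5}; δ(s1,0) = {s0,s1,s3,s4,s5}; δ(s3,0) = {s1,s2,s3}; δ(s4,0) = {s1,s5}; δ(s5,0) = {s1,s5}.
Union: {s0,s1,s2,s3,s4,s5}.

{s0,s1,s2,s3,s4,s5}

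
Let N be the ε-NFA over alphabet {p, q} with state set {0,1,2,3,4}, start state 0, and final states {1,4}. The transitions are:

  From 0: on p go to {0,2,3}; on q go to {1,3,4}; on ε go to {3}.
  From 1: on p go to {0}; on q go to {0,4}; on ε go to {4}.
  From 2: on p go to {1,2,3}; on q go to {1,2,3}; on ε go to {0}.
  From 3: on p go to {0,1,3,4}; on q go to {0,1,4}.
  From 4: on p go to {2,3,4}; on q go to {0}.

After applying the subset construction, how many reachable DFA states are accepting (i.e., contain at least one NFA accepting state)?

2

Start state of the DFA: {0,3} (ε-closure of the NFA start).
{0,3} --p--> {0,1,2,3,4}  [new]
{0,3} --q--> {0,1,3,4}  [new]
{0,1,2,3,4} --p--> {0,1,2,3,4}  [seen]
{0,1,2,3,4} --q--> {0,1,2,3,4}  [seen]
{0,1,3,4} --p--> {0,1,2,3,4}  [seen]
{0,1,3,4} --q--> {0,1,3,4}  [seen]
Reachable DFA states: {0,3}, {0,1,2,3,4}, {0,1,3,4}.
Accepting DFA states (contain an NFA accepting state): {0,1,2,3,4}, {0,1,3,4}.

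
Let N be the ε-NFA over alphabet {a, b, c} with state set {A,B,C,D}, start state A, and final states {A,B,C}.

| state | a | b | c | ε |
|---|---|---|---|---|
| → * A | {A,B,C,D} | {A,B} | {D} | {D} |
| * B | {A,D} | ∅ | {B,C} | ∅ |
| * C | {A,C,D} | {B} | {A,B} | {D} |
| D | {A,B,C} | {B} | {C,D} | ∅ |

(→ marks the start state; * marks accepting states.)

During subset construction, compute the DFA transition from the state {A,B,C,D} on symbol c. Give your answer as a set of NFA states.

{A,B,C,D}

δ(A,c) = {D}; δ(B,c) = {B,C}; δ(C,c) = {A,B}; δ(D,c) = {C,D}.
Union: {A,B,C,D}.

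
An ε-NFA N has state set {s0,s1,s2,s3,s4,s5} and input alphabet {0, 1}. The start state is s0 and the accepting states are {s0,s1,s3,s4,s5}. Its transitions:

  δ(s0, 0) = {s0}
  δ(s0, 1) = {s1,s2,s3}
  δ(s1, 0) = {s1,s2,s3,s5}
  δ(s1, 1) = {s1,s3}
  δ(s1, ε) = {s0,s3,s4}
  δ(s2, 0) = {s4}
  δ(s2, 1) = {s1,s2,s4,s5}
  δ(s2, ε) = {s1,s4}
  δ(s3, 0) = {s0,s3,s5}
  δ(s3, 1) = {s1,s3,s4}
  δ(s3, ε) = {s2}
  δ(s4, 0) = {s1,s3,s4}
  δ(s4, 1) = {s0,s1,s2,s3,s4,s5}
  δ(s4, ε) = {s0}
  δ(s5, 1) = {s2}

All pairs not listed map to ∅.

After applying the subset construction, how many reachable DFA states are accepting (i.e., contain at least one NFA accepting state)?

Start state of the DFA: {s0} (ε-closure of the NFA start).
{s0} --0--> {s0}  [seen]
{s0} --1--> {s0,s1,s2,s3,s4}  [new]
{s0,s1,s2,s3,s4} --0--> {s0,s1,s2,s3,s4,s5}  [new]
{s0,s1,s2,s3,s4} --1--> {s0,s1,s2,s3,s4,s5}  [seen]
{s0,s1,s2,s3,s4,s5} --0--> {s0,s1,s2,s3,s4,s5}  [seen]
{s0,s1,s2,s3,s4,s5} --1--> {s0,s1,s2,s3,s4,s5}  [seen]
Reachable DFA states: {s0}, {s0,s1,s2,s3,s4}, {s0,s1,s2,s3,s4,s5}.
Accepting DFA states (contain an NFA accepting state): {s0}, {s0,s1,s2,s3,s4}, {s0,s1,s2,s3,s4,s5}.

3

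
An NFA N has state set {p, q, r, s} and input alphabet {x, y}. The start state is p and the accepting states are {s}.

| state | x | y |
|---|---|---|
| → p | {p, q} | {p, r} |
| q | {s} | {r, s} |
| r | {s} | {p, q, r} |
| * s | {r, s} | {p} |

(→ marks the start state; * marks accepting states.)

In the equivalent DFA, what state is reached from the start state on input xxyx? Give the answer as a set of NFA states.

Start: {p}.
δ(p,x) = {p, q}.
Union: {p, q}.
After x: {p, q}.
δ(p,x) = {p, q}; δ(q,x) = {s}.
Union: {p, q, s}.
After x: {p, q, s}.
δ(p,y) = {p, r}; δ(q,y) = {r, s}; δ(s,y) = {p}.
Union: {p, r, s}.
After y: {p, r, s}.
δ(p,x) = {p, q}; δ(r,x) = {s}; δ(s,x) = {r, s}.
Union: {p, q, r, s}.
After x: {p, q, r, s}.

{p, q, r, s}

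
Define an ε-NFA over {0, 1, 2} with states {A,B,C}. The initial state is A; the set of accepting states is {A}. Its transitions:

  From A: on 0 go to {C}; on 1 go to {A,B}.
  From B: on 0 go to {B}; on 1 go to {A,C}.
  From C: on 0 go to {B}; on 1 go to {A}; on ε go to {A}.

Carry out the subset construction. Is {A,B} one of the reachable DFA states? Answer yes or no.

Start state of the DFA: {A} (ε-closure of the NFA start).
{A} --0--> {A,C}  [new]
{A} --1--> {A,B}  [new]
{A} --2--> ∅  [new]
{A,C} --0--> {A,B,C}  [new]
{A,C} --1--> {A,B}  [seen]
{A,C} --2--> ∅  [seen]
{A,B} --0--> {A,B,C}  [seen]
{A,B} --1--> {A,B,C}  [seen]
{A,B} --2--> ∅  [seen]
∅ --0--> ∅  [seen]
∅ --1--> ∅  [seen]
∅ --2--> ∅  [seen]
{A,B,C} --0--> {A,B,C}  [seen]
{A,B,C} --1--> {A,B,C}  [seen]
{A,B,C} --2--> ∅  [seen]
Reachable DFA states: {A}, {A,C}, {A,B}, ∅, {A,B,C}.
{A,B} is among them.

yes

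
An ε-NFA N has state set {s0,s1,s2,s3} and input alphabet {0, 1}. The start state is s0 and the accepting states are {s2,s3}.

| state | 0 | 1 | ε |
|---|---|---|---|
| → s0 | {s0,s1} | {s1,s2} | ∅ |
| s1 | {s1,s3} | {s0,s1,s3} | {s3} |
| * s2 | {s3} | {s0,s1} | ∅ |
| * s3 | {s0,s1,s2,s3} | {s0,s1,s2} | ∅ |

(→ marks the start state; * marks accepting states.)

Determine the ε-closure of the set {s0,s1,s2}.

{s0,s1,s2,s3}

Begin with {s0,s1,s2}.
s1 →ε {s3}; add s3.
ε-closure = {s0,s1,s2,s3}.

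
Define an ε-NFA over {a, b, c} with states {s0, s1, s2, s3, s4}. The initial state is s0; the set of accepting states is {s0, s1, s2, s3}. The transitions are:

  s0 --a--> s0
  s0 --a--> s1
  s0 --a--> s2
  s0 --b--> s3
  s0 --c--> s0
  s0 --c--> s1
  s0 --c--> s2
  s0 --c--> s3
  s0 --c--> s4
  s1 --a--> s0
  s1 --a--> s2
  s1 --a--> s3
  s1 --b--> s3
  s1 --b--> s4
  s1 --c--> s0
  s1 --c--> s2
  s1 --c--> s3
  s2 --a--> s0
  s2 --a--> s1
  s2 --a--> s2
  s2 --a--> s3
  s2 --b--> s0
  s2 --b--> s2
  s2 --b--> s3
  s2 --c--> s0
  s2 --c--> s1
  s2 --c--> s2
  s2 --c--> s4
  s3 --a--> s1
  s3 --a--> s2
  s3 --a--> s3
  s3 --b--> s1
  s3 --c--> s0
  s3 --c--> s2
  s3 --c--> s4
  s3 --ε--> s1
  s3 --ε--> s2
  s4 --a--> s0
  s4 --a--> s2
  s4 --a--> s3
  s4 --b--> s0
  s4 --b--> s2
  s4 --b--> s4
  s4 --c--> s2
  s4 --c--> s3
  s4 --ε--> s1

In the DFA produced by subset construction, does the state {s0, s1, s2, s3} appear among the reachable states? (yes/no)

yes

Start state of the DFA: {s0} (ε-closure of the NFA start).
{s0} --a--> {s0, s1, s2}  [new]
{s0} --b--> {s1, s2, s3}  [new]
{s0} --c--> {s0, s1, s2, s3, s4}  [new]
{s0, s1, s2} --a--> {s0, s1, s2, s3}  [new]
{s0, s1, s2} --b--> {s0, s1, s2, s3, s4}  [seen]
{s0, s1, s2} --c--> {s0, s1, s2, s3, s4}  [seen]
{s1, s2, s3} --a--> {s0, s1, s2, s3}  [seen]
{s1, s2, s3} --b--> {s0, s1, s2, s3, s4}  [seen]
{s1, s2, s3} --c--> {s0, s1, s2, s3, s4}  [seen]
{s0, s1, s2, s3, s4} --a--> {s0, s1, s2, s3}  [seen]
{s0, s1, s2, s3, s4} --b--> {s0, s1, s2, s3, s4}  [seen]
{s0, s1, s2, s3, s4} --c--> {s0, s1, s2, s3, s4}  [seen]
{s0, s1, s2, s3} --a--> {s0, s1, s2, s3}  [seen]
{s0, s1, s2, s3} --b--> {s0, s1, s2, s3, s4}  [seen]
{s0, s1, s2, s3} --c--> {s0, s1, s2, s3, s4}  [seen]
Reachable DFA states: {s0}, {s0, s1, s2}, {s1, s2, s3}, {s0, s1, s2, s3, s4}, {s0, s1, s2, s3}.
{s0, s1, s2, s3} is among them.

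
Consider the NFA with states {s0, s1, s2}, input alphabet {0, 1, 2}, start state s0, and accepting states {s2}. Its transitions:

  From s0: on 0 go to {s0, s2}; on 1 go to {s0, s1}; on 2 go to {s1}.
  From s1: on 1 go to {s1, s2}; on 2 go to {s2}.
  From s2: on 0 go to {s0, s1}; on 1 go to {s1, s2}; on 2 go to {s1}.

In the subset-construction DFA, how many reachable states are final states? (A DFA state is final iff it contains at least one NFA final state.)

Start state of the DFA: {s0}.
{s0} --0--> {s0, s2}  [new]
{s0} --1--> {s0, s1}  [new]
{s0} --2--> {s1}  [new]
{s0, s2} --0--> {s0, s1, s2}  [new]
{s0, s2} --1--> {s0, s1, s2}  [seen]
{s0, s2} --2--> {s1}  [seen]
{s0, s1} --0--> {s0, s2}  [seen]
{s0, s1} --1--> {s0, s1, s2}  [seen]
{s0, s1} --2--> {s1, s2}  [new]
{s1} --0--> ∅  [new]
{s1} --1--> {s1, s2}  [seen]
{s1} --2--> {s2}  [new]
{s0, s1, s2} --0--> {s0, s1, s2}  [seen]
{s0, s1, s2} --1--> {s0, s1, s2}  [seen]
{s0, s1, s2} --2--> {s1, s2}  [seen]
{s1, s2} --0--> {s0, s1}  [seen]
{s1, s2} --1--> {s1, s2}  [seen]
{s1, s2} --2--> {s1, s2}  [seen]
∅ --0--> ∅  [seen]
∅ --1--> ∅  [seen]
∅ --2--> ∅  [seen]
{s2} --0--> {s0, s1}  [seen]
{s2} --1--> {s1, s2}  [seen]
{s2} --2--> {s1}  [seen]
Reachable DFA states: {s0}, {s0, s2}, {s0, s1}, {s1}, {s0, s1, s2}, {s1, s2}, ∅, {s2}.
Accepting DFA states (contain an NFA accepting state): {s0, s2}, {s0, s1, s2}, {s1, s2}, {s2}.

4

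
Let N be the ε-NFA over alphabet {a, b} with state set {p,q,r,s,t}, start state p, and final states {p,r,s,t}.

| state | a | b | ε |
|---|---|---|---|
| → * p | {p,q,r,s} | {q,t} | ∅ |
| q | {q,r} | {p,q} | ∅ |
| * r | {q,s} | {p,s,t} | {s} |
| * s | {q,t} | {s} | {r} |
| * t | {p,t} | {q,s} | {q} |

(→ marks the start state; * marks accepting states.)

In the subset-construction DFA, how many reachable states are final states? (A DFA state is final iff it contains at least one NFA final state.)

4

Start state of the DFA: {p} (ε-closure of the NFA start).
{p} --a--> {p,q,r,s}  [new]
{p} --b--> {q,t}  [new]
{p,q,r,s} --a--> {p,q,r,s,t}  [new]
{p,q,r,s} --b--> {p,q,r,s,t}  [seen]
{q,t} --a--> {p,q,r,s,t}  [seen]
{q,t} --b--> {p,q,r,s}  [seen]
{p,q,r,s,t} --a--> {p,q,r,s,t}  [seen]
{p,q,r,s,t} --b--> {p,q,r,s,t}  [seen]
Reachable DFA states: {p}, {p,q,r,s}, {q,t}, {p,q,r,s,t}.
Accepting DFA states (contain an NFA accepting state): {p}, {p,q,r,s}, {q,t}, {p,q,r,s,t}.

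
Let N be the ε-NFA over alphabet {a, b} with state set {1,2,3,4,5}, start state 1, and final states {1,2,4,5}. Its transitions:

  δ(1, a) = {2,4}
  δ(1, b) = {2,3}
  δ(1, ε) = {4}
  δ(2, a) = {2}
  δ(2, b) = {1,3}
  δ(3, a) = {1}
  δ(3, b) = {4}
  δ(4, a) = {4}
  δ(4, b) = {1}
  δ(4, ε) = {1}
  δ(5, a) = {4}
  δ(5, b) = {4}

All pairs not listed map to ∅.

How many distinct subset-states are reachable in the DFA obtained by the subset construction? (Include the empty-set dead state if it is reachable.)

Start state of the DFA: {1,4} (ε-closure of the NFA start).
{1,4} --a--> {1,2,4}  [new]
{1,4} --b--> {1,2,3,4}  [new]
{1,2,4} --a--> {1,2,4}  [seen]
{1,2,4} --b--> {1,2,3,4}  [seen]
{1,2,3,4} --a--> {1,2,4}  [seen]
{1,2,3,4} --b--> {1,2,3,4}  [seen]
Reachable DFA states: {1,4}, {1,2,4}, {1,2,3,4}.

3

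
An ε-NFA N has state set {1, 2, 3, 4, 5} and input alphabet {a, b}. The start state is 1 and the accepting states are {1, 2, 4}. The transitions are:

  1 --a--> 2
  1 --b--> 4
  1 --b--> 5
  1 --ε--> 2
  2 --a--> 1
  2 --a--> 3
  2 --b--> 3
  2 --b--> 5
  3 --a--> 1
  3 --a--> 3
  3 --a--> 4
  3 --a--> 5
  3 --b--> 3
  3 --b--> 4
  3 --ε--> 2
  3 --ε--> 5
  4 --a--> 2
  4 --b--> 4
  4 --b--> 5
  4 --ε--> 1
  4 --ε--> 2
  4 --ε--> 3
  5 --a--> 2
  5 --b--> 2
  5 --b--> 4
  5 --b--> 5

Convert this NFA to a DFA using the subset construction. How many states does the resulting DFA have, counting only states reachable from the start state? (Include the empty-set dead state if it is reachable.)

3

Start state of the DFA: {1, 2} (ε-closure of the NFA start).
{1, 2} --a--> {1, 2, 3, 5}  [new]
{1, 2} --b--> {1, 2, 3, 4, 5}  [new]
{1, 2, 3, 5} --a--> {1, 2, 3, 4, 5}  [seen]
{1, 2, 3, 5} --b--> {1, 2, 3, 4, 5}  [seen]
{1, 2, 3, 4, 5} --a--> {1, 2, 3, 4, 5}  [seen]
{1, 2, 3, 4, 5} --b--> {1, 2, 3, 4, 5}  [seen]
Reachable DFA states: {1, 2}, {1, 2, 3, 5}, {1, 2, 3, 4, 5}.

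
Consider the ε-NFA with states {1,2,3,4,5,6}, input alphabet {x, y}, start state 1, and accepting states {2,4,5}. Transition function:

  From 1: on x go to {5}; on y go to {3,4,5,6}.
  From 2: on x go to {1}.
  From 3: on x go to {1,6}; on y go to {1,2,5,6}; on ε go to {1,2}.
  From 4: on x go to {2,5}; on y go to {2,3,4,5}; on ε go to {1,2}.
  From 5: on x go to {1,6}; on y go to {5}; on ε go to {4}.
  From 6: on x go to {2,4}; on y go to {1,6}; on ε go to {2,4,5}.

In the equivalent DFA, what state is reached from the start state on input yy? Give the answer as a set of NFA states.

{1,2,3,4,5,6}

Start: {1}.
δ(1,y) = {3,4,5,6}.
Union: {3,4,5,6}.
ε-closure gives {1,2,3,4,5,6}.
After y: {1,2,3,4,5,6}.
δ(1,y) = {3,4,5,6}; δ(2,y) = ∅; δ(3,y) = {1,2,5,6}; δ(4,y) = {2,3,4,5}; δ(5,y) = {5}; δ(6,y) = {1,6}.
Union: {1,2,3,4,5,6}.
After y: {1,2,3,4,5,6}.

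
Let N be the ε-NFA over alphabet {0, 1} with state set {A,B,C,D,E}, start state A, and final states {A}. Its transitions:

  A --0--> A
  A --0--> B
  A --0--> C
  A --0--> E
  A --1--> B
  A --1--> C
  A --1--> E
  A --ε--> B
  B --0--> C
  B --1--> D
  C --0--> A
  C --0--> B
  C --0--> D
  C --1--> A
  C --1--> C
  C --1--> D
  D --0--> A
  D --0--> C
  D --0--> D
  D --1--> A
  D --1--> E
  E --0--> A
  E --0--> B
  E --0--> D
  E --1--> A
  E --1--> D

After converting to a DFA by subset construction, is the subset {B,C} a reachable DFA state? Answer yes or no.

no

Start state of the DFA: {A,B} (ε-closure of the NFA start).
{A,B} --0--> {A,B,C,E}  [new]
{A,B} --1--> {B,C,D,E}  [new]
{A,B,C,E} --0--> {A,B,C,D,E}  [new]
{A,B,C,E} --1--> {A,B,C,D,E}  [seen]
{B,C,D,E} --0--> {A,B,C,D}  [new]
{B,C,D,E} --1--> {A,B,C,D,E}  [seen]
{A,B,C,D,E} --0--> {A,B,C,D,E}  [seen]
{A,B,C,D,E} --1--> {A,B,C,D,E}  [seen]
{A,B,C,D} --0--> {A,B,C,D,E}  [seen]
{A,B,C,D} --1--> {A,B,C,D,E}  [seen]
Reachable DFA states: {A,B}, {A,B,C,E}, {B,C,D,E}, {A,B,C,D,E}, {A,B,C,D}.
{B,C} is not among them.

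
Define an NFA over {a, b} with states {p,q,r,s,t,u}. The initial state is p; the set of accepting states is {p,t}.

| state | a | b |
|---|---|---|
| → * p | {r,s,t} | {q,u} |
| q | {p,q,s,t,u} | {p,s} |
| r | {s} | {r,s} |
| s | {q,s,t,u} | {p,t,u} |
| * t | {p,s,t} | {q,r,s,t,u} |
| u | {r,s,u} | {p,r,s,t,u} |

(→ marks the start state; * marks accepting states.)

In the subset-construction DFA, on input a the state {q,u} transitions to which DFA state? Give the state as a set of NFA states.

{p,q,r,s,t,u}

δ(q,a) = {p,q,s,t,u}; δ(u,a) = {r,s,u}.
Union: {p,q,r,s,t,u}.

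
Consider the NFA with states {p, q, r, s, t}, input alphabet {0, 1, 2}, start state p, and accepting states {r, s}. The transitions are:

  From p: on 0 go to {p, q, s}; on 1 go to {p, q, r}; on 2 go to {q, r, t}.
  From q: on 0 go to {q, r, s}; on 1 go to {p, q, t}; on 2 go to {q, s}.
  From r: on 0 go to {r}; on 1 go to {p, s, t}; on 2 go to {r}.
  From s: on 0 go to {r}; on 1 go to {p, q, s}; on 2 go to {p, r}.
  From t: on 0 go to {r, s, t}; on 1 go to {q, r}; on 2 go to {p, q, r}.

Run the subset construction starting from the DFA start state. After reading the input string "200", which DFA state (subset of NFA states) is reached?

Start: {p}.
δ(p,2) = {q, r, t}.
Union: {q, r, t}.
After 2: {q, r, t}.
δ(q,0) = {q, r, s}; δ(r,0) = {r}; δ(t,0) = {r, s, t}.
Union: {q, r, s, t}.
After 0: {q, r, s, t}.
δ(q,0) = {q, r, s}; δ(r,0) = {r}; δ(s,0) = {r}; δ(t,0) = {r, s, t}.
Union: {q, r, s, t}.
After 0: {q, r, s, t}.

{q, r, s, t}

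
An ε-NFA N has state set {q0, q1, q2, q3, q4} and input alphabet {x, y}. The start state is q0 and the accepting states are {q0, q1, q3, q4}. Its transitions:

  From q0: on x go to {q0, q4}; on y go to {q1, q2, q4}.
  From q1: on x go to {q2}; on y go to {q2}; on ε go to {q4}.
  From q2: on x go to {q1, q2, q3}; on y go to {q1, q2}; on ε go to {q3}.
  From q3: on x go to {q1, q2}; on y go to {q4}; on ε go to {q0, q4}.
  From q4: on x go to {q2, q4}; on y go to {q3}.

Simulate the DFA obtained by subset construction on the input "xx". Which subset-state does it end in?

{q0, q2, q3, q4}

Start: {q0}.
δ(q0,x) = {q0, q4}.
Union: {q0, q4}.
After x: {q0, q4}.
δ(q0,x) = {q0, q4}; δ(q4,x) = {q2, q4}.
Union: {q0, q2, q4}.
ε-closure gives {q0, q2, q3, q4}.
After x: {q0, q2, q3, q4}.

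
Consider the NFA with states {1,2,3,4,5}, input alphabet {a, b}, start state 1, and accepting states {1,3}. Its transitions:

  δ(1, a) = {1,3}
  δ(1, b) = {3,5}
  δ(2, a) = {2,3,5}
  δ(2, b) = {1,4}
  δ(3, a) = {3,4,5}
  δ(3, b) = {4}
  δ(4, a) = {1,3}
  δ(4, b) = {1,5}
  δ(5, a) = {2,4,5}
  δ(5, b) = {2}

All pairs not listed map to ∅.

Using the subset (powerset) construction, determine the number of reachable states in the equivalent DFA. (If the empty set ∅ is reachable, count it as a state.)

11

Start state of the DFA: {1}.
{1} --a--> {1,3}  [new]
{1} --b--> {3,5}  [new]
{1,3} --a--> {1,3,4,5}  [new]
{1,3} --b--> {3,4,5}  [new]
{3,5} --a--> {2,3,4,5}  [new]
{3,5} --b--> {2,4}  [new]
{1,3,4,5} --a--> {1,2,3,4,5}  [new]
{1,3,4,5} --b--> {1,2,3,4,5}  [seen]
{3,4,5} --a--> {1,2,3,4,5}  [seen]
{3,4,5} --b--> {1,2,4,5}  [new]
{2,3,4,5} --a--> {1,2,3,4,5}  [seen]
{2,3,4,5} --b--> {1,2,4,5}  [seen]
{2,4} --a--> {1,2,3,5}  [new]
{2,4} --b--> {1,4,5}  [new]
{1,2,3,4,5} --a--> {1,2,3,4,5}  [seen]
{1,2,3,4,5} --b--> {1,2,3,4,5}  [seen]
{1,2,4,5} --a--> {1,2,3,4,5}  [seen]
{1,2,4,5} --b--> {1,2,3,4,5}  [seen]
{1,2,3,5} --a--> {1,2,3,4,5}  [seen]
{1,2,3,5} --b--> {1,2,3,4,5}  [seen]
{1,4,5} --a--> {1,2,3,4,5}  [seen]
{1,4,5} --b--> {1,2,3,5}  [seen]
Reachable DFA states: {1}, {1,3}, {3,5}, {1,3,4,5}, {3,4,5}, {2,3,4,5}, {2,4}, {1,2,3,4,5}, {1,2,4,5}, {1,2,3,5}, {1,4,5}.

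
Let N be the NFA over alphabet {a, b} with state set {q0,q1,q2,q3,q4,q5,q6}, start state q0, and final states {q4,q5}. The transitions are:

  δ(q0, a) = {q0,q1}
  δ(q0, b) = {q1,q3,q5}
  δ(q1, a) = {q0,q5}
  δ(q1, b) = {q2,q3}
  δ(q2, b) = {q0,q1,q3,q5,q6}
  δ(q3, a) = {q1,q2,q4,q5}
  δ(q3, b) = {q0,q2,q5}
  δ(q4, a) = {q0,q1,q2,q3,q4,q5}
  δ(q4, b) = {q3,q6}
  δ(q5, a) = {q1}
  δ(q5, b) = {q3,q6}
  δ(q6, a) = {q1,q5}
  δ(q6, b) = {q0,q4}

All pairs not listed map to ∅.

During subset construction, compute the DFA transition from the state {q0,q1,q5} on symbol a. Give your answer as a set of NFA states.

{q0,q1,q5}

δ(q0,a) = {q0,q1}; δ(q1,a) = {q0,q5}; δ(q5,a) = {q1}.
Union: {q0,q1,q5}.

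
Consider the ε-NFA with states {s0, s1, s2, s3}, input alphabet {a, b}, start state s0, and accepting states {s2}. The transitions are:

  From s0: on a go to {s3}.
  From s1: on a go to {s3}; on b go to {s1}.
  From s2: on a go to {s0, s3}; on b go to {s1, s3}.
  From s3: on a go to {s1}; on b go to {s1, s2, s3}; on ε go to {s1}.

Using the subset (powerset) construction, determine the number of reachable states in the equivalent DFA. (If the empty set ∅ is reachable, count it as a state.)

5

Start state of the DFA: {s0} (ε-closure of the NFA start).
{s0} --a--> {s1, s3}  [new]
{s0} --b--> ∅  [new]
{s1, s3} --a--> {s1, s3}  [seen]
{s1, s3} --b--> {s1, s2, s3}  [new]
∅ --a--> ∅  [seen]
∅ --b--> ∅  [seen]
{s1, s2, s3} --a--> {s0, s1, s3}  [new]
{s1, s2, s3} --b--> {s1, s2, s3}  [seen]
{s0, s1, s3} --a--> {s1, s3}  [seen]
{s0, s1, s3} --b--> {s1, s2, s3}  [seen]
Reachable DFA states: {s0}, {s1, s3}, ∅, {s1, s2, s3}, {s0, s1, s3}.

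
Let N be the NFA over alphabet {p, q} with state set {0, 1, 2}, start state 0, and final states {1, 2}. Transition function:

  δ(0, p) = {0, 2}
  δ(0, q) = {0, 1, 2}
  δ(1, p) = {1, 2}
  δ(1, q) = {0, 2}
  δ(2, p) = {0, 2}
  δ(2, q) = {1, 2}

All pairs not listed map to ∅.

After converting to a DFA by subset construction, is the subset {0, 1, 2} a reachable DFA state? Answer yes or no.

yes

Start state of the DFA: {0}.
{0} --p--> {0, 2}  [new]
{0} --q--> {0, 1, 2}  [new]
{0, 2} --p--> {0, 2}  [seen]
{0, 2} --q--> {0, 1, 2}  [seen]
{0, 1, 2} --p--> {0, 1, 2}  [seen]
{0, 1, 2} --q--> {0, 1, 2}  [seen]
Reachable DFA states: {0}, {0, 2}, {0, 1, 2}.
{0, 1, 2} is among them.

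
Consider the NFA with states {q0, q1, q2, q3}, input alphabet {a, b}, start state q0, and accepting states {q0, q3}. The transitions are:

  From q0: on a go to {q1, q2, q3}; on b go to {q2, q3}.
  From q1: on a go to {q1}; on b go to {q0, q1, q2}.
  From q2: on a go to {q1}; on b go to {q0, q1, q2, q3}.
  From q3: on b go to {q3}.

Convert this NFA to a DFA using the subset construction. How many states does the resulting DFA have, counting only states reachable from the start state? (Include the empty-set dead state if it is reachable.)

Start state of the DFA: {q0}.
{q0} --a--> {q1, q2, q3}  [new]
{q0} --b--> {q2, q3}  [new]
{q1, q2, q3} --a--> {q1}  [new]
{q1, q2, q3} --b--> {q0, q1, q2, q3}  [new]
{q2, q3} --a--> {q1}  [seen]
{q2, q3} --b--> {q0, q1, q2, q3}  [seen]
{q1} --a--> {q1}  [seen]
{q1} --b--> {q0, q1, q2}  [new]
{q0, q1, q2, q3} --a--> {q1, q2, q3}  [seen]
{q0, q1, q2, q3} --b--> {q0, q1, q2, q3}  [seen]
{q0, q1, q2} --a--> {q1, q2, q3}  [seen]
{q0, q1, q2} --b--> {q0, q1, q2, q3}  [seen]
Reachable DFA states: {q0}, {q1, q2, q3}, {q2, q3}, {q1}, {q0, q1, q2, q3}, {q0, q1, q2}.

6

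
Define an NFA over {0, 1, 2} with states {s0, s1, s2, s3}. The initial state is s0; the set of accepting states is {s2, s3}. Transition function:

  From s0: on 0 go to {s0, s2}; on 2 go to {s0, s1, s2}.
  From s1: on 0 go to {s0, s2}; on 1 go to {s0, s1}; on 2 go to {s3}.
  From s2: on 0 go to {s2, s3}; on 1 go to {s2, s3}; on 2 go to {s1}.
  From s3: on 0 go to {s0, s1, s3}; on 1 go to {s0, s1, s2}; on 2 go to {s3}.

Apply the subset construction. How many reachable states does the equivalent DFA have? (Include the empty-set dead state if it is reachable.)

10

Start state of the DFA: {s0}.
{s0} --0--> {s0, s2}  [new]
{s0} --1--> ∅  [new]
{s0} --2--> {s0, s1, s2}  [new]
{s0, s2} --0--> {s0, s2, s3}  [new]
{s0, s2} --1--> {s2, s3}  [new]
{s0, s2} --2--> {s0, s1, s2}  [seen]
∅ --0--> ∅  [seen]
∅ --1--> ∅  [seen]
∅ --2--> ∅  [seen]
{s0, s1, s2} --0--> {s0, s2, s3}  [seen]
{s0, s1, s2} --1--> {s0, s1, s2, s3}  [new]
{s0, s1, s2} --2--> {s0, s1, s2, s3}  [seen]
{s0, s2, s3} --0--> {s0, s1, s2, s3}  [seen]
{s0, s2, s3} --1--> {s0, s1, s2, s3}  [seen]
{s0, s2, s3} --2--> {s0, s1, s2, s3}  [seen]
{s2, s3} --0--> {s0, s1, s2, s3}  [seen]
{s2, s3} --1--> {s0, s1, s2, s3}  [seen]
{s2, s3} --2--> {s1, s3}  [new]
{s0, s1, s2, s3} --0--> {s0, s1, s2, s3}  [seen]
{s0, s1, s2, s3} --1--> {s0, s1, s2, s3}  [seen]
{s0, s1, s2, s3} --2--> {s0, s1, s2, s3}  [seen]
{s1, s3} --0--> {s0, s1, s2, s3}  [seen]
{s1, s3} --1--> {s0, s1, s2}  [seen]
{s1, s3} --2--> {s3}  [new]
{s3} --0--> {s0, s1, s3}  [new]
{s3} --1--> {s0, s1, s2}  [seen]
{s3} --2--> {s3}  [seen]
{s0, s1, s3} --0--> {s0, s1, s2, s3}  [seen]
{s0, s1, s3} --1--> {s0, s1, s2}  [seen]
{s0, s1, s3} --2--> {s0, s1, s2, s3}  [seen]
Reachable DFA states: {s0}, {s0, s2}, ∅, {s0, s1, s2}, {s0, s2, s3}, {s2, s3}, {s0, s1, s2, s3}, {s1, s3}, {s3}, {s0, s1, s3}.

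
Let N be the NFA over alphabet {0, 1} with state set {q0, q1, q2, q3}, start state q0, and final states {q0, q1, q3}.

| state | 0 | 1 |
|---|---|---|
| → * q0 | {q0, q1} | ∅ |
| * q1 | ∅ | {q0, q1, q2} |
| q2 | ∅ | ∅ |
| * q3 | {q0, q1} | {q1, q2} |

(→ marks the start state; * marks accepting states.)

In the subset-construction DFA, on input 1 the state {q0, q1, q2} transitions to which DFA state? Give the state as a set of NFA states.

δ(q0,1) = ∅; δ(q1,1) = {q0, q1, q2}; δ(q2,1) = ∅.
Union: {q0, q1, q2}.

{q0, q1, q2}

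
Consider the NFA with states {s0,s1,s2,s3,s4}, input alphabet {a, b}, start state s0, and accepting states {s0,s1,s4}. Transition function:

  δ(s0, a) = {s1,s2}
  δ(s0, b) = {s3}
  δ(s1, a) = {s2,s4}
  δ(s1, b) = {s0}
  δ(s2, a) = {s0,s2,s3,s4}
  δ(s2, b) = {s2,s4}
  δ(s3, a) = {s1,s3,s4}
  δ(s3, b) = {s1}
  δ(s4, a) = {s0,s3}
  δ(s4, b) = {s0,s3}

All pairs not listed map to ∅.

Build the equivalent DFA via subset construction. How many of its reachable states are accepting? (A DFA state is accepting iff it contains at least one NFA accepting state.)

Start state of the DFA: {s0}.
{s0} --a--> {s1,s2}  [new]
{s0} --b--> {s3}  [new]
{s1,s2} --a--> {s0,s2,s3,s4}  [new]
{s1,s2} --b--> {s0,s2,s4}  [new]
{s3} --a--> {s1,s3,s4}  [new]
{s3} --b--> {s1}  [new]
{s0,s2,s3,s4} --a--> {s0,s1,s2,s3,s4}  [new]
{s0,s2,s3,s4} --b--> {s0,s1,s2,s3,s4}  [seen]
{s0,s2,s4} --a--> {s0,s1,s2,s3,s4}  [seen]
{s0,s2,s4} --b--> {s0,s2,s3,s4}  [seen]
{s1,s3,s4} --a--> {s0,s1,s2,s3,s4}  [seen]
{s1,s3,s4} --b--> {s0,s1,s3}  [new]
{s1} --a--> {s2,s4}  [new]
{s1} --b--> {s0}  [seen]
{s0,s1,s2,s3,s4} --a--> {s0,s1,s2,s3,s4}  [seen]
{s0,s1,s2,s3,s4} --b--> {s0,s1,s2,s3,s4}  [seen]
{s0,s1,s3} --a--> {s1,s2,s3,s4}  [new]
{s0,s1,s3} --b--> {s0,s1,s3}  [seen]
{s2,s4} --a--> {s0,s2,s3,s4}  [seen]
{s2,s4} --b--> {s0,s2,s3,s4}  [seen]
{s1,s2,s3,s4} --a--> {s0,s1,s2,s3,s4}  [seen]
{s1,s2,s3,s4} --b--> {s0,s1,s2,s3,s4}  [seen]
Reachable DFA states: {s0}, {s1,s2}, {s3}, {s0,s2,s3,s4}, {s0,s2,s4}, {s1,s3,s4}, {s1}, {s0,s1,s2,s3,s4}, {s0,s1,s3}, {s2,s4}, {s1,s2,s3,s4}.
Accepting DFA states (contain an NFA accepting state): {s0}, {s1,s2}, {s0,s2,s3,s4}, {s0,s2,s4}, {s1,s3,s4}, {s1}, {s0,s1,s2,s3,s4}, {s0,s1,s3}, {s2,s4}, {s1,s2,s3,s4}.

10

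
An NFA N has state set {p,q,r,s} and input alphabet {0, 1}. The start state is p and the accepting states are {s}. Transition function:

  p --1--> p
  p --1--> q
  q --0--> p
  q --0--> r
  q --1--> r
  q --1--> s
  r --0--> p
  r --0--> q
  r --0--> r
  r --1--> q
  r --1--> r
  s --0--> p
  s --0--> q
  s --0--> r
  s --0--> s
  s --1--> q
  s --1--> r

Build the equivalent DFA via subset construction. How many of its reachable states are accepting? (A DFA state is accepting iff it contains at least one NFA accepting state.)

1

Start state of the DFA: {p}.
{p} --0--> ∅  [new]
{p} --1--> {p,q}  [new]
∅ --0--> ∅  [seen]
∅ --1--> ∅  [seen]
{p,q} --0--> {p,r}  [new]
{p,q} --1--> {p,q,r,s}  [new]
{p,r} --0--> {p,q,r}  [new]
{p,r} --1--> {p,q,r}  [seen]
{p,q,r,s} --0--> {p,q,r,s}  [seen]
{p,q,r,s} --1--> {p,q,r,s}  [seen]
{p,q,r} --0--> {p,q,r}  [seen]
{p,q,r} --1--> {p,q,r,s}  [seen]
Reachable DFA states: {p}, ∅, {p,q}, {p,r}, {p,q,r,s}, {p,q,r}.
Accepting DFA states (contain an NFA accepting state): {p,q,r,s}.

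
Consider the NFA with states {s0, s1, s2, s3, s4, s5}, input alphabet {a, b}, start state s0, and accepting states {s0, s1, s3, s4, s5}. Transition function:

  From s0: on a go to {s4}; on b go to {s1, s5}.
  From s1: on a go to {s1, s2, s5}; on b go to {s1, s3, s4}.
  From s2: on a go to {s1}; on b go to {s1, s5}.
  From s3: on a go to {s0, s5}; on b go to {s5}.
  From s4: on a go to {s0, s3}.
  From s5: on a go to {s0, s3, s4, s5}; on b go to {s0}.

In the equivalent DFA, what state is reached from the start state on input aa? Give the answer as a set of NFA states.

Start: {s0}.
δ(s0,a) = {s4}.
Union: {s4}.
After a: {s4}.
δ(s4,a) = {s0, s3}.
Union: {s0, s3}.
After a: {s0, s3}.

{s0, s3}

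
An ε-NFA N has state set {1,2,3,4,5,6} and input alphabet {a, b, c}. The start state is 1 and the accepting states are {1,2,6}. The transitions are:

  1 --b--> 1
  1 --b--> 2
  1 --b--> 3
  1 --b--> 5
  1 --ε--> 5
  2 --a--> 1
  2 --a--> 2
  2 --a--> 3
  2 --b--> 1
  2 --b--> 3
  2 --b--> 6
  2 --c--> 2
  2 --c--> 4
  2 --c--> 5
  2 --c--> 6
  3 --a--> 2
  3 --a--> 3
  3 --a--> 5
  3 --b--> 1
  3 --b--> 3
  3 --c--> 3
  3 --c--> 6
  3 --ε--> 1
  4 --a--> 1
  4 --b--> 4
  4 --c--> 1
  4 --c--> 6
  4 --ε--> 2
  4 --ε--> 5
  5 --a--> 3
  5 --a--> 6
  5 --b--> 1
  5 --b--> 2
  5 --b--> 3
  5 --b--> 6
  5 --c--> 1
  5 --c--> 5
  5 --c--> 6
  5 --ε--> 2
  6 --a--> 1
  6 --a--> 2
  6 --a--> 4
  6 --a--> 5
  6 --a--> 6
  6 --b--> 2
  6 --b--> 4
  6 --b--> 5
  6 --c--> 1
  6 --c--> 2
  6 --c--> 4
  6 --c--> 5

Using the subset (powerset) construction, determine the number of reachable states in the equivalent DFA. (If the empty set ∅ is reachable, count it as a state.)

4

Start state of the DFA: {1,2,5} (ε-closure of the NFA start).
{1,2,5} --a--> {1,2,3,5,6}  [new]
{1,2,5} --b--> {1,2,3,5,6}  [seen]
{1,2,5} --c--> {1,2,4,5,6}  [new]
{1,2,3,5,6} --a--> {1,2,3,4,5,6}  [new]
{1,2,3,5,6} --b--> {1,2,3,4,5,6}  [seen]
{1,2,3,5,6} --c--> {1,2,3,4,5,6}  [seen]
{1,2,4,5,6} --a--> {1,2,3,4,5,6}  [seen]
{1,2,4,5,6} --b--> {1,2,3,4,5,6}  [seen]
{1,2,4,5,6} --c--> {1,2,4,5,6}  [seen]
{1,2,3,4,5,6} --a--> {1,2,3,4,5,6}  [seen]
{1,2,3,4,5,6} --b--> {1,2,3,4,5,6}  [seen]
{1,2,3,4,5,6} --c--> {1,2,3,4,5,6}  [seen]
Reachable DFA states: {1,2,5}, {1,2,3,5,6}, {1,2,4,5,6}, {1,2,3,4,5,6}.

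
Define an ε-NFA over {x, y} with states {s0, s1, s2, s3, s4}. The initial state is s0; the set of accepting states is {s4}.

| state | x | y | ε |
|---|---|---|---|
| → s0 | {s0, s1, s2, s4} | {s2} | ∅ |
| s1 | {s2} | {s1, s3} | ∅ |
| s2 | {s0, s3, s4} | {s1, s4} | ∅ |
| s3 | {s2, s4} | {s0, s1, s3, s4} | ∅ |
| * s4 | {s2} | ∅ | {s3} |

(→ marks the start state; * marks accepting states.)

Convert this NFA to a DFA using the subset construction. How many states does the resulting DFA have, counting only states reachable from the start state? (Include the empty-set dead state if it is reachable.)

8

Start state of the DFA: {s0} (ε-closure of the NFA start).
{s0} --x--> {s0, s1, s2, s3, s4}  [new]
{s0} --y--> {s2}  [new]
{s0, s1, s2, s3, s4} --x--> {s0, s1, s2, s3, s4}  [seen]
{s0, s1, s2, s3, s4} --y--> {s0, s1, s2, s3, s4}  [seen]
{s2} --x--> {s0, s3, s4}  [new]
{s2} --y--> {s1, s3, s4}  [new]
{s0, s3, s4} --x--> {s0, s1, s2, s3, s4}  [seen]
{s0, s3, s4} --y--> {s0, s1, s2, s3, s4}  [seen]
{s1, s3, s4} --x--> {s2, s3, s4}  [new]
{s1, s3, s4} --y--> {s0, s1, s3, s4}  [new]
{s2, s3, s4} --x--> {s0, s2, s3, s4}  [new]
{s2, s3, s4} --y--> {s0, s1, s3, s4}  [seen]
{s0, s1, s3, s4} --x--> {s0, s1, s2, s3, s4}  [seen]
{s0, s1, s3, s4} --y--> {s0, s1, s2, s3, s4}  [seen]
{s0, s2, s3, s4} --x--> {s0, s1, s2, s3, s4}  [seen]
{s0, s2, s3, s4} --y--> {s0, s1, s2, s3, s4}  [seen]
Reachable DFA states: {s0}, {s0, s1, s2, s3, s4}, {s2}, {s0, s3, s4}, {s1, s3, s4}, {s2, s3, s4}, {s0, s1, s3, s4}, {s0, s2, s3, s4}.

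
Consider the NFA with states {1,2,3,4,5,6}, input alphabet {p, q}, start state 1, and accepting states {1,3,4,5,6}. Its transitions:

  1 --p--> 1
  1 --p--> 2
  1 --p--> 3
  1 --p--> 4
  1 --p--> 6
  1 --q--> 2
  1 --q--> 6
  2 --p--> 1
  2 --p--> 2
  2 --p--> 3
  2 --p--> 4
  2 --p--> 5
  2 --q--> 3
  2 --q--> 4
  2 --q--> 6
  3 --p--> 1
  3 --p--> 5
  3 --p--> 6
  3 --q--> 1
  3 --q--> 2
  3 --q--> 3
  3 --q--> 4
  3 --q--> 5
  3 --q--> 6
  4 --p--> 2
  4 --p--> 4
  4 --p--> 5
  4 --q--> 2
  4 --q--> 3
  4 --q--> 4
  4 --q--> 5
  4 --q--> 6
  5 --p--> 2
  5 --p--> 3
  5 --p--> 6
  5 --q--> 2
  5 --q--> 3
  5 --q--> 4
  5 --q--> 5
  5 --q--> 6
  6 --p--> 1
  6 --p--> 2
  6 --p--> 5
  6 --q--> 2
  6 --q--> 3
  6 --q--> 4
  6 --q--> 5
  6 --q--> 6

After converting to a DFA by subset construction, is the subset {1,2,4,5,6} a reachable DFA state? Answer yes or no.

no

Start state of the DFA: {1}.
{1} --p--> {1,2,3,4,6}  [new]
{1} --q--> {2,6}  [new]
{1,2,3,4,6} --p--> {1,2,3,4,5,6}  [new]
{1,2,3,4,6} --q--> {1,2,3,4,5,6}  [seen]
{2,6} --p--> {1,2,3,4,5}  [new]
{2,6} --q--> {2,3,4,5,6}  [new]
{1,2,3,4,5,6} --p--> {1,2,3,4,5,6}  [seen]
{1,2,3,4,5,6} --q--> {1,2,3,4,5,6}  [seen]
{1,2,3,4,5} --p--> {1,2,3,4,5,6}  [seen]
{1,2,3,4,5} --q--> {1,2,3,4,5,6}  [seen]
{2,3,4,5,6} --p--> {1,2,3,4,5,6}  [seen]
{2,3,4,5,6} --q--> {1,2,3,4,5,6}  [seen]
Reachable DFA states: {1}, {1,2,3,4,6}, {2,6}, {1,2,3,4,5,6}, {1,2,3,4,5}, {2,3,4,5,6}.
{1,2,4,5,6} is not among them.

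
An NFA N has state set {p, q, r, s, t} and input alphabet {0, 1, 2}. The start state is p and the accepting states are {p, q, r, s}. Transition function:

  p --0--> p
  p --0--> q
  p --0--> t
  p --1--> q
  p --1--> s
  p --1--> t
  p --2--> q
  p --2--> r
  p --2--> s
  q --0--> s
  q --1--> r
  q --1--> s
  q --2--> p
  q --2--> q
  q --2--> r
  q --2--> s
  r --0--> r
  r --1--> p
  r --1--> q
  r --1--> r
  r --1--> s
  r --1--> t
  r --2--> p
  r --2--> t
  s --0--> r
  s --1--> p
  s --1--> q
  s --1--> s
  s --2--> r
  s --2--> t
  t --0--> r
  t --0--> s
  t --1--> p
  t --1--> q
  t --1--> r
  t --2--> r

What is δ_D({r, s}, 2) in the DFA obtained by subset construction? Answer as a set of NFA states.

δ(r,2) = {p, t}; δ(s,2) = {r, t}.
Union: {p, r, t}.

{p, r, t}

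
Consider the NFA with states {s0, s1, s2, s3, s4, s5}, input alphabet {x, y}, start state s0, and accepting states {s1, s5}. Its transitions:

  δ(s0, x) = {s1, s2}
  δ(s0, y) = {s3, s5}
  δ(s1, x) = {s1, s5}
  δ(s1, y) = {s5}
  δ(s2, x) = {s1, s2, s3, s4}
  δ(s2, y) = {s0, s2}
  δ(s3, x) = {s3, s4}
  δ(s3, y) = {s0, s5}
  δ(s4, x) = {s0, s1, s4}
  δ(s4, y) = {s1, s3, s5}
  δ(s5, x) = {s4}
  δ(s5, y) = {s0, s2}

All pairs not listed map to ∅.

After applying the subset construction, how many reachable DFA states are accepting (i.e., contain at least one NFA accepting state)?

Start state of the DFA: {s0}.
{s0} --x--> {s1, s2}  [new]
{s0} --y--> {s3, s5}  [new]
{s1, s2} --x--> {s1, s2, s3, s4, s5}  [new]
{s1, s2} --y--> {s0, s2, s5}  [new]
{s3, s5} --x--> {s3, s4}  [new]
{s3, s5} --y--> {s0, s2, s5}  [seen]
{s1, s2, s3, s4, s5} --x--> {s0, s1, s2, s3, s4, s5}  [new]
{s1, s2, s3, s4, s5} --y--> {s0, s1, s2, s3, s5}  [new]
{s0, s2, s5} --x--> {s1, s2, s3, s4}  [new]
{s0, s2, s5} --y--> {s0, s2, s3, s5}  [new]
{s3, s4} --x--> {s0, s1, s3, s4}  [new]
{s3, s4} --y--> {s0, s1, s3, s5}  [new]
{s0, s1, s2, s3, s4, s5} --x--> {s0, s1, s2, s3, s4, s5}  [seen]
{s0, s1, s2, s3, s4, s5} --y--> {s0, s1, s2, s3, s5}  [seen]
{s0, s1, s2, s3, s5} --x--> {s1, s2, s3, s4, s5}  [seen]
{s0, s1, s2, s3, s5} --y--> {s0, s2, s3, s5}  [seen]
{s1, s2, s3, s4} --x--> {s0, s1, s2, s3, s4, s5}  [seen]
{s1, s2, s3, s4} --y--> {s0, s1, s2, s3, s5}  [seen]
{s0, s2, s3, s5} --x--> {s1, s2, s3, s4}  [seen]
{s0, s2, s3, s5} --y--> {s0, s2, s3, s5}  [seen]
{s0, s1, s3, s4} --x--> {s0, s1, s2, s3, s4, s5}  [seen]
{s0, s1, s3, s4} --y--> {s0, s1, s3, s5}  [seen]
{s0, s1, s3, s5} --x--> {s1, s2, s3, s4, s5}  [seen]
{s0, s1, s3, s5} --y--> {s0, s2, s3, s5}  [seen]
Reachable DFA states: {s0}, {s1, s2}, {s3, s5}, {s1, s2, s3, s4, s5}, {s0, s2, s5}, {s3, s4}, {s0, s1, s2, s3, s4, s5}, {s0, s1, s2, s3, s5}, {s1, s2, s3, s4}, {s0, s2, s3, s5}, {s0, s1, s3, s4}, {s0, s1, s3, s5}.
Accepting DFA states (contain an NFA accepting state): {s1, s2}, {s3, s5}, {s1, s2, s3, s4, s5}, {s0, s2, s5}, {s0, s1, s2, s3, s4, s5}, {s0, s1, s2, s3, s5}, {s1, s2, s3, s4}, {s0, s2, s3, s5}, {s0, s1, s3, s4}, {s0, s1, s3, s5}.

10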